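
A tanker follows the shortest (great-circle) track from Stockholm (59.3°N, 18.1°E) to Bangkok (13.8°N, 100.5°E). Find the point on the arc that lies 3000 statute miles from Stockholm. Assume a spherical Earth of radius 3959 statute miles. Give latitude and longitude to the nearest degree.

≈ (39°N, 80°E)

The haversine formula gives a central angle δ ≈ 1.297 rad (74.3°) between the endpoints. The total great-circle distance is δ·R ≈ 1.297 × 3959 ≈ 5134 mi, so the target fraction is f = 3000/5134 ≈ 0.584.
Interpolate at f ≈ 0.584 with slerp weights a = sin((1−f)δ)/sin δ ≈ 0.533, b = sin(fδ)/sin δ ≈ 0.714.
p = a·p₁ + b·p₂ ≈ (0.132, 0.766, 0.629); φ = arcsin(p_z) ≈ 38.95°, λ = atan2(p_y, p_x) ≈ 80.20°.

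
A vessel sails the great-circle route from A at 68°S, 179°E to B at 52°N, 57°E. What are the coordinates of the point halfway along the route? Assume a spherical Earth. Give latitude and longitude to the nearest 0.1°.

Write both endpoints as unit vectors p₁, p₂ with components (cos φ cos λ, cos φ sin λ, sin φ).
The central angle between the endpoints is δ = arccos(p₁·p₂) ≈ 2.592 rad (148.5°).
Interpolate at f = 1/2 with slerp weights a = sin((1−f)δ)/sin δ ≈ 1.843, b = sin(fδ)/sin δ ≈ 1.843.
p = a·p₁ + b·p₂ ≈ (-0.072, 0.964, -0.257); φ = arcsin(p_z) ≈ -14.86°, λ = atan2(p_y, p_x) ≈ 94.29°.

≈ 14.9°S, 94.3°E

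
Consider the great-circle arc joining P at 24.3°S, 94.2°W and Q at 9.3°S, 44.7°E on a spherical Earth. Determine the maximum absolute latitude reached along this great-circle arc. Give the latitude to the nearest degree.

The great circle lies in the plane with unit normal n̂ = (p₁ × p₂)/|p₁ × p₂|.
Here n̂_z ≈ +0.747; the vertex latitude is φ_max = arccos|n̂_z| ≈ 41.7°.
Check via Clairaut: cos φ_max = |cos φ₁| · sin C = cos(24.3°)·sin(124.9°) ≈ 0.747, again giving ≈ 41.7°.

≈ 42°S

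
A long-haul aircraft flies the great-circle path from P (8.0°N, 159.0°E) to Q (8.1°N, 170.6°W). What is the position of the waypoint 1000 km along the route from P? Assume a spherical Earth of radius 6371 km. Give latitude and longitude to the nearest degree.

≈ (8°N, 168°E)

The haversine formula gives a central angle δ ≈ 0.525 rad (30.1°) between the endpoints. The total great-circle distance is δ·R ≈ 0.525 × 6371 ≈ 3346 km, so the target fraction is f = 1000/3346 ≈ 0.299.
Interpolate at f ≈ 0.299 with slerp weights a = sin((1−f)δ)/sin δ ≈ 0.718, b = sin(fδ)/sin δ ≈ 0.312.
p = a·p₁ + b·p₂ ≈ (-0.968, 0.204, 0.144); φ = arcsin(p_z) ≈ 8.27°, λ = atan2(p_y, p_x) ≈ 168.08°.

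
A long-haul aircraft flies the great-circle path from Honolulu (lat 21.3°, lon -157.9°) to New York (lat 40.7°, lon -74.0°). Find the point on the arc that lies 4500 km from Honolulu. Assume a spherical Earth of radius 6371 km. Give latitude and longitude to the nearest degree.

≈ lat 40°, lon -116°

Write both endpoints as unit vectors p₁, p₂ with components (cos φ cos λ, cos φ sin λ, sin φ).
The central angle between the endpoints is δ = arccos(p₁·p₂) ≈ 1.254 rad (71.8°). The total great-circle distance is δ·R ≈ 1.254 × 6371 ≈ 7986 km, so the target fraction is f = 4500/7986 ≈ 0.563.
Interpolate at f ≈ 0.563 with slerp weights a = sin((1−f)δ)/sin δ ≈ 0.548, b = sin(fδ)/sin δ ≈ 0.683.
p = a·p₁ + b·p₂ ≈ (-0.330, -0.690, 0.644); φ = arcsin(p_z) ≈ 40.12°, λ = atan2(p_y, p_x) ≈ -115.57°.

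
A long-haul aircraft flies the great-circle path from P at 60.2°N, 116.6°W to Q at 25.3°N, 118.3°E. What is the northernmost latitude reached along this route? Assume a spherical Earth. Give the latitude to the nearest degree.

≈ 68°N

The great circle lies in the plane with unit normal n̂ = (p₁ × p₂)/|p₁ × p₂|.
Here n̂_z ≈ -0.370; the vertex latitude is φ_max = arccos|n̂_z| ≈ 68.3°.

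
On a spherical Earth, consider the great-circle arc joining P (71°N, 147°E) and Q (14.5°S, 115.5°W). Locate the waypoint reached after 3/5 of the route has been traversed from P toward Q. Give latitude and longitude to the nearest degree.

From cos δ = sin φ₁ sin φ₂ + cos φ₁ cos φ₂ cos Δλ, the central angle is δ ≈ 1.852 rad (106.1°).
Interpolate at f = 3/5 with slerp weights a = sin((1−f)δ)/sin δ ≈ 0.703, b = sin(fδ)/sin δ ≈ 0.933.
p = a·p₁ + b·p₂ ≈ (-0.581, -0.691, 0.431); φ = arcsin(p_z) ≈ 25.52°, λ = atan2(p_y, p_x) ≈ -130.06°.

≈ (26°N, 130°W)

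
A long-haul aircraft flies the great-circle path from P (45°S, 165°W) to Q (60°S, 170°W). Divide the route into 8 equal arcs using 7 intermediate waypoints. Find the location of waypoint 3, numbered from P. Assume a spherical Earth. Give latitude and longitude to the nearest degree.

Write both endpoints as unit vectors p₁, p₂ with components (cos φ cos λ, cos φ sin λ, sin φ).
The central angle between the endpoints is δ = arccos(p₁·p₂) ≈ 0.267 rad (15.3°).
Interpolate at f = 3/8 with slerp weights a = sin((1−f)δ)/sin δ ≈ 0.630, b = sin(fδ)/sin δ ≈ 0.379.
p = a·p₁ + b·p₂ ≈ (-0.617, -0.148, -0.773); φ = arcsin(p_z) ≈ -50.65°, λ = atan2(p_y, p_x) ≈ -166.49°.

≈ (51°S, 166°W)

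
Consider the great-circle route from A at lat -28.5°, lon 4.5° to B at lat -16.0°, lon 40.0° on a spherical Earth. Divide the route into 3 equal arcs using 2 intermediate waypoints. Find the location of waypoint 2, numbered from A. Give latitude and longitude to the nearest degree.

From cos δ = sin φ₁ sin φ₂ + cos φ₁ cos φ₂ cos Δλ, the central angle is δ ≈ 0.611 rad (35.0°).
Interpolate at f = 2/3 with slerp weights a = sin((1−f)δ)/sin δ ≈ 0.353, b = sin(fδ)/sin δ ≈ 0.691.
p = a·p₁ + b·p₂ ≈ (0.817, 0.451, -0.359); φ = arcsin(p_z) ≈ -21.01°, λ = atan2(p_y, p_x) ≈ 28.89°.

≈ lat -21°, lon 29°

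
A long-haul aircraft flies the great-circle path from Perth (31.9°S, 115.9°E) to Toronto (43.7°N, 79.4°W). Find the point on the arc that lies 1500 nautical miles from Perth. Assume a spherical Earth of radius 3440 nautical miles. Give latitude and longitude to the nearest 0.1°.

Write both endpoints as unit vectors p₁, p₂ with components (cos φ cos λ, cos φ sin λ, sin φ).
The central angle between the endpoints is δ = arccos(p₁·p₂) ≈ 2.848 rad (163.2°). The total great-circle distance is δ·R ≈ 2.848 × 3440 ≈ 9796 nmi, so the target fraction is f = 1500/9796 ≈ 0.153.
Interpolate at f ≈ 0.153 with slerp weights a = sin((1−f)δ)/sin δ ≈ 2.302, b = sin(fδ)/sin δ ≈ 1.458.
p = a·p₁ + b·p₂ ≈ (-0.660, 0.722, -0.209); φ = arcsin(p_z) ≈ -12.07°, λ = atan2(p_y, p_x) ≈ 132.42°.

≈ 12.1°S, 132.4°E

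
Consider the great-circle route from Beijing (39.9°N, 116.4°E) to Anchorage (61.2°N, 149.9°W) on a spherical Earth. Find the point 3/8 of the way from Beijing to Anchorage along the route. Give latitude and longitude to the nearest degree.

Convert each endpoint to a unit vector on the sphere (x = cos φ cos λ, y = cos φ sin λ, z = sin φ).
The central angle between the endpoints is δ = arccos(p₁·p₂) ≈ 1.002 rad (57.4°).
Interpolate at f = 3/8 with slerp weights a = sin((1−f)δ)/sin δ ≈ 0.696, b = sin(fδ)/sin δ ≈ 0.436.
p = a·p₁ + b·p₂ ≈ (-0.419, 0.373, 0.828); φ = arcsin(p_z) ≈ 55.89°, λ = atan2(p_y, p_x) ≈ 138.33°.

≈ 56°N, 138°E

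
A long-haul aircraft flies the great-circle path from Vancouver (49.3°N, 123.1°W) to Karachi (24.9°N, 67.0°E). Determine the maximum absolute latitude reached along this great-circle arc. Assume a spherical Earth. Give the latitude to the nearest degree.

The great circle lies in the plane with unit normal n̂ = (p₁ × p₂)/|p₁ × p₂|.
Here n̂_z ≈ -0.108; the vertex latitude is φ_max = arccos|n̂_z| ≈ 83.8°.
Check via Clairaut: cos φ_max = |cos φ₁| · sin C = cos(49.3°)·sin(9.5°) ≈ 0.108, again giving ≈ 83.8°.

≈ 84°N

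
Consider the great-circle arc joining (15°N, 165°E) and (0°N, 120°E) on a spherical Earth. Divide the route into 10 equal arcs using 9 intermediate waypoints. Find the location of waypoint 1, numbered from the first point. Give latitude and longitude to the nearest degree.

The haversine formula gives a central angle δ ≈ 0.819 rad (46.9°) between the endpoints.
Interpolate at f = 1/10 with slerp weights a = sin((1−f)δ)/sin δ ≈ 0.920, b = sin(fδ)/sin δ ≈ 0.112.
p = a·p₁ + b·p₂ ≈ (-0.915, 0.327, 0.238); φ = arcsin(p_z) ≈ 13.78°, λ = atan2(p_y, p_x) ≈ 160.32°.

≈ (14°N, 160°E)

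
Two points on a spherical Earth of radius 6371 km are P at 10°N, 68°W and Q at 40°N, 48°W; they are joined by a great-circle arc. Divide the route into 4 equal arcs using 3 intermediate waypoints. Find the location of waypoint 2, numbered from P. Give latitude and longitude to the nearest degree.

≈ 25°N, 59°W

The haversine formula gives a central angle δ ≈ 0.608 rad (34.9°) between the endpoints.
Interpolate at f = 2/4 with slerp weights a = sin((1−f)δ)/sin δ ≈ 0.524, b = sin(fδ)/sin δ ≈ 0.524.
p = a·p₁ + b·p₂ ≈ (0.462, -0.777, 0.428); φ = arcsin(p_z) ≈ 25.33°, λ = atan2(p_y, p_x) ≈ -59.26°.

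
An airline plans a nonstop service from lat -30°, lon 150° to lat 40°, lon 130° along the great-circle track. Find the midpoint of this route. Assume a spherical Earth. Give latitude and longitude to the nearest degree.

≈ lat 5°, lon 141°

Convert each endpoint to a unit vector on the sphere (x = cos φ cos λ, y = cos φ sin λ, z = sin φ).
The central angle between the endpoints is δ = arccos(p₁·p₂) ≈ 1.264 rad (72.4°).
Interpolate at f = 1/2 with slerp weights a = sin((1−f)δ)/sin δ ≈ 0.620, b = sin(fδ)/sin δ ≈ 0.620.
p = a·p₁ + b·p₂ ≈ (-0.770, 0.632, 0.088); φ = arcsin(p_z) ≈ 5.08°, λ = atan2(p_y, p_x) ≈ 140.62°.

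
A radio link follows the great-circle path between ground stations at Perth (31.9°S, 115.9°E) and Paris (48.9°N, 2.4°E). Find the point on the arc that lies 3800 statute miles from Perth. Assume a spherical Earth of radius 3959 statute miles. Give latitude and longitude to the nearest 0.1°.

Write both endpoints as unit vectors p₁, p₂ with components (cos φ cos λ, cos φ sin λ, sin φ).
The central angle between the endpoints is δ = arccos(p₁·p₂) ≈ 2.240 rad (128.4°). The total great-circle distance is δ·R ≈ 2.240 × 3959 ≈ 8870 mi, so the target fraction is f = 3800/8870 ≈ 0.428.
Interpolate at f ≈ 0.428 with slerp weights a = sin((1−f)δ)/sin δ ≈ 1.222, b = sin(fδ)/sin δ ≈ 1.045.
p = a·p₁ + b·p₂ ≈ (0.233, 0.962, 0.141); φ = arcsin(p_z) ≈ 8.13°, λ = atan2(p_y, p_x) ≈ 76.39°.

≈ 8.1°N, 76.4°E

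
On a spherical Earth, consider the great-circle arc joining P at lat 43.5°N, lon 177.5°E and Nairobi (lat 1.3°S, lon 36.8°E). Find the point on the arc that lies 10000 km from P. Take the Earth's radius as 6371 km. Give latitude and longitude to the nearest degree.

≈ lat 27°N, lon 58°E

Write both endpoints as unit vectors p₁, p₂ with components (cos φ cos λ, cos φ sin λ, sin φ).
The central angle between the endpoints is δ = arccos(p₁·p₂) ≈ 2.186 rad (125.2°). The total great-circle distance is δ·R ≈ 2.186 × 6371 ≈ 13924 km, so the target fraction is f = 10000/13924 ≈ 0.718.
Interpolate at f ≈ 0.718 with slerp weights a = sin((1−f)δ)/sin δ ≈ 0.707, b = sin(fδ)/sin δ ≈ 1.224.
p = a·p₁ + b·p₂ ≈ (0.467, 0.755, 0.459); φ = arcsin(p_z) ≈ 27.33°, λ = atan2(p_y, p_x) ≈ 58.26°.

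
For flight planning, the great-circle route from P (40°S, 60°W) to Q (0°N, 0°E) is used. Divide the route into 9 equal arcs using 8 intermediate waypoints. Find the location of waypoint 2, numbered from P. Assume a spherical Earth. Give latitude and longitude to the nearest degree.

≈ (34°S, 43°W)

Convert each endpoint to a unit vector on the sphere (x = cos φ cos λ, y = cos φ sin λ, z = sin φ).
The central angle between the endpoints is δ = arccos(p₁·p₂) ≈ 1.178 rad (67.5°).
Interpolate at f = 2/9 with slerp weights a = sin((1−f)δ)/sin δ ≈ 0.859, b = sin(fδ)/sin δ ≈ 0.280.
p = a·p₁ + b·p₂ ≈ (0.609, -0.570, -0.552); φ = arcsin(p_z) ≈ -33.50°, λ = atan2(p_y, p_x) ≈ -43.09°.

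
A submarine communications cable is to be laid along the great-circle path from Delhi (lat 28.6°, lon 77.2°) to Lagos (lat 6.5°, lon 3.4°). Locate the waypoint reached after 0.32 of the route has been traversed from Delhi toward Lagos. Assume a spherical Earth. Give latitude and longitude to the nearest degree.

≈ lat 25°, lon 51°

Convert each endpoint to a unit vector on the sphere (x = cos φ cos λ, y = cos φ sin λ, z = sin φ).
The central angle between the endpoints is δ = arccos(p₁·p₂) ≈ 1.269 rad (72.7°).
Interpolate at f = 0.32 with slerp weights a = sin((1−f)δ)/sin δ ≈ 0.796, b = sin(fδ)/sin δ ≈ 0.414.
p = a·p₁ + b·p₂ ≈ (0.565, 0.706, 0.428); φ = arcsin(p_z) ≈ 25.32°, λ = atan2(p_y, p_x) ≈ 51.31°.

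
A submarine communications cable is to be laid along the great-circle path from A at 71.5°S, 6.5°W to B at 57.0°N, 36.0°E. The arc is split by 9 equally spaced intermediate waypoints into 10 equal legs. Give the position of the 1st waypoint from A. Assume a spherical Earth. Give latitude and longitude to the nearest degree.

From cos δ = sin φ₁ sin φ₂ + cos φ₁ cos φ₂ cos Δλ, the central angle is δ ≈ 2.302 rad (131.9°).
Interpolate at f = 1/10 with slerp weights a = sin((1−f)δ)/sin δ ≈ 1.178, b = sin(fδ)/sin δ ≈ 0.307.
p = a·p₁ + b·p₂ ≈ (0.507, 0.056, -0.860); φ = arcsin(p_z) ≈ -59.36°, λ = atan2(p_y, p_x) ≈ 6.29°.

≈ 59°S, 6°E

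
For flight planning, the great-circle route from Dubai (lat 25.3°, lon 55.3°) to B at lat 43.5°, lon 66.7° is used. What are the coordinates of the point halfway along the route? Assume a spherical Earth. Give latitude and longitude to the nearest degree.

≈ lat 35°, lon 60°

From cos δ = sin φ₁ sin φ₂ + cos φ₁ cos φ₂ cos Δλ, the central angle is δ ≈ 0.357 rad (20.4°).
Interpolate at f = 1/2 with slerp weights a = sin((1−f)δ)/sin δ ≈ 0.508, b = sin(fδ)/sin δ ≈ 0.508.
p = a·p₁ + b·p₂ ≈ (0.407, 0.716, 0.567); φ = arcsin(p_z) ≈ 34.53°, λ = atan2(p_y, p_x) ≈ 60.37°.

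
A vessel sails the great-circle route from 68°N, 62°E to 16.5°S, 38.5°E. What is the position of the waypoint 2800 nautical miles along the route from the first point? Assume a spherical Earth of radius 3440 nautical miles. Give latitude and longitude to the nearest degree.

≈ 23°N, 44°E

Convert each endpoint to a unit vector on the sphere (x = cos φ cos λ, y = cos φ sin λ, z = sin φ).
The central angle between the endpoints is δ = arccos(p₁·p₂) ≈ 1.505 rad (86.2°). The total great-circle distance is δ·R ≈ 1.505 × 3440 ≈ 5176 nmi, so the target fraction is f = 2800/5176 ≈ 0.541.
Interpolate at f ≈ 0.541 with slerp weights a = sin((1−f)δ)/sin δ ≈ 0.639, b = sin(fδ)/sin δ ≈ 0.729.
p = a·p₁ + b·p₂ ≈ (0.659, 0.646, 0.385); φ = arcsin(p_z) ≈ 22.65°, λ = atan2(p_y, p_x) ≈ 44.43°.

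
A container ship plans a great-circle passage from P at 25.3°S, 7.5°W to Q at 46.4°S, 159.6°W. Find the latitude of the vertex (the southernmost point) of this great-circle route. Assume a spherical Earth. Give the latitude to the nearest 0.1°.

The great circle lies in the plane with unit normal n̂ = (p₁ × p₂)/|p₁ × p₂|.
Here n̂_z ≈ -0.301; the vertex latitude is φ_max = arccos|n̂_z| ≈ 72.5°.

≈ 72.5°S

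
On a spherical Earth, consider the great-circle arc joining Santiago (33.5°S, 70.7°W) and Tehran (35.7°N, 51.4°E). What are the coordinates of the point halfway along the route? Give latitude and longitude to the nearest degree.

≈ 2°N, 11°W

The haversine formula gives a central angle δ ≈ 2.321 rad (133.0°) between the endpoints.
Interpolate at f = 1/2 with slerp weights a = sin((1−f)δ)/sin δ ≈ 1.254, b = sin(fδ)/sin δ ≈ 1.254.
p = a·p₁ + b·p₂ ≈ (0.981, -0.191, 0.040); φ = arcsin(p_z) ≈ 2.27°, λ = atan2(p_y, p_x) ≈ -11.02°.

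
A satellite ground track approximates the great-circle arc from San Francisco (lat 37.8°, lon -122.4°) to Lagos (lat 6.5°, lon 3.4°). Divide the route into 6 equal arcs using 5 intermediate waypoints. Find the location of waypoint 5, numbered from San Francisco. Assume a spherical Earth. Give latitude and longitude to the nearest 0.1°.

Convert each endpoint to a unit vector on the sphere (x = cos φ cos λ, y = cos φ sin λ, z = sin φ).
The central angle between the endpoints is δ = arccos(p₁·p₂) ≈ 1.971 rad (112.9°).
Interpolate at f = 5/6 with slerp weights a = sin((1−f)δ)/sin δ ≈ 0.350, b = sin(fδ)/sin δ ≈ 1.083.
p = a·p₁ + b·p₂ ≈ (0.926, -0.170, 0.337); φ = arcsin(p_z) ≈ 19.72°, λ = atan2(p_y, p_x) ≈ -10.40°.

≈ lat 19.7°, lon -10.4°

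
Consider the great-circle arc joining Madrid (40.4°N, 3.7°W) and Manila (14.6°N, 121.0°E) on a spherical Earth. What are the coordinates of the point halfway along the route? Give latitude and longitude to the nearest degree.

The haversine formula gives a central angle δ ≈ 1.830 rad (104.8°) between the endpoints.
Interpolate at f = 1/2 with slerp weights a = sin((1−f)δ)/sin δ ≈ 0.820, b = sin(fδ)/sin δ ≈ 0.820.
p = a·p₁ + b·p₂ ≈ (0.214, 0.640, 0.738); φ = arcsin(p_z) ≈ 47.56°, λ = atan2(p_y, p_x) ≈ 71.47°.

≈ 48°N, 71°E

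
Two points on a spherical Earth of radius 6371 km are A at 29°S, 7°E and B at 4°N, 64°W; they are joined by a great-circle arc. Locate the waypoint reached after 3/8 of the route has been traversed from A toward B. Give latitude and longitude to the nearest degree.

≈ 19°S, 22°W

Convert each endpoint to a unit vector on the sphere (x = cos φ cos λ, y = cos φ sin λ, z = sin φ).
The central angle between the endpoints is δ = arccos(p₁·p₂) ≈ 1.318 rad (75.5°).
Interpolate at f = 3/8 with slerp weights a = sin((1−f)δ)/sin δ ≈ 0.758, b = sin(fδ)/sin δ ≈ 0.490.
p = a·p₁ + b·p₂ ≈ (0.872, -0.358, -0.333); φ = arcsin(p_z) ≈ -19.46°, λ = atan2(p_y, p_x) ≈ -22.35°.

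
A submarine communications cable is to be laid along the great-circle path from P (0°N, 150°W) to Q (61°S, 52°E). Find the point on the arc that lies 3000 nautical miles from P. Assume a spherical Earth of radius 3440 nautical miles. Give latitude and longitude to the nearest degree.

The haversine formula gives a central angle δ ≈ 2.037 rad (116.7°) between the endpoints. The total great-circle distance is δ·R ≈ 2.037 × 3440 ≈ 7007 nmi, so the target fraction is f = 3000/7007 ≈ 0.428.
Interpolate at f ≈ 0.428 with slerp weights a = sin((1−f)δ)/sin δ ≈ 1.029, b = sin(fδ)/sin δ ≈ 0.857.
p = a·p₁ + b·p₂ ≈ (-0.635, -0.187, -0.750); φ = arcsin(p_z) ≈ -48.56°, λ = atan2(p_y, p_x) ≈ -163.60°.

≈ (49°S, 164°W)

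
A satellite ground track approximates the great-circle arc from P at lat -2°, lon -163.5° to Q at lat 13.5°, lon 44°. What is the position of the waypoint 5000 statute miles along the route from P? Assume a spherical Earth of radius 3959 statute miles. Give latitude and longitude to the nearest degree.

Write both endpoints as unit vectors p₁, p₂ with components (cos φ cos λ, cos φ sin λ, sin φ).
The central angle between the endpoints is δ = arccos(p₁·p₂) ≈ 2.626 rad (150.5°). The total great-circle distance is δ·R ≈ 2.626 × 3959 ≈ 10397 mi, so the target fraction is f = 5000/10397 ≈ 0.481.
Interpolate at f ≈ 0.481 with slerp weights a = sin((1−f)δ)/sin δ ≈ 1.986, b = sin(fδ)/sin δ ≈ 1.934.
p = a·p₁ + b·p₂ ≈ (-0.550, 0.743, 0.382); φ = arcsin(p_z) ≈ 22.46°, λ = atan2(p_y, p_x) ≈ 126.53°.

≈ lat 22°, lon 127°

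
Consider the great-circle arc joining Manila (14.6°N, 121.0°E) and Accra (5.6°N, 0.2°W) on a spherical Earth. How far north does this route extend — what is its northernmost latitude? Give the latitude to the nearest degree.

≈ 21°N

The great circle lies in the plane with unit normal n̂ = (p₁ × p₂)/|p₁ × p₂|.
Here n̂_z ≈ -0.936; the vertex latitude is φ_max = arccos|n̂_z| ≈ 20.7°.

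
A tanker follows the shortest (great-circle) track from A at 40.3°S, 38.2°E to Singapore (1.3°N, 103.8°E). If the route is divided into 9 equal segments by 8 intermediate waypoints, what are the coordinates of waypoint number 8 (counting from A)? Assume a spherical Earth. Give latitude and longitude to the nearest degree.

≈ 4°S, 98°E

Write both endpoints as unit vectors p₁, p₂ with components (cos φ cos λ, cos φ sin λ, sin φ).
The central angle between the endpoints is δ = arccos(p₁·p₂) ≈ 1.266 rad (72.5°).
Interpolate at f = 8/9 with slerp weights a = sin((1−f)δ)/sin δ ≈ 0.147, b = sin(fδ)/sin δ ≈ 0.946.
p = a·p₁ + b·p₂ ≈ (-0.138, 0.988, -0.074); φ = arcsin(p_z) ≈ -4.22°, λ = atan2(p_y, p_x) ≈ 97.93°.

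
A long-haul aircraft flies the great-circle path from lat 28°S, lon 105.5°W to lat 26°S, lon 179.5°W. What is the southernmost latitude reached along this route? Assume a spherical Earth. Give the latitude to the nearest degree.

≈ 33°S

The great circle lies in the plane with unit normal n̂ = (p₁ × p₂)/|p₁ × p₂|.
Here n̂_z ≈ -0.843; the vertex latitude is φ_max = arccos|n̂_z| ≈ 32.6°.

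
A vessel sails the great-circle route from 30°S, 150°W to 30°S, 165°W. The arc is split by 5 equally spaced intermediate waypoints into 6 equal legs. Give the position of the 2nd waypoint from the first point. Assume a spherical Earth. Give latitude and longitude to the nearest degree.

≈ 30°S, 155°W

The haversine formula gives a central angle δ ≈ 0.227 rad (13.0°) between the endpoints.
Interpolate at f = 2/6 with slerp weights a = sin((1−f)δ)/sin δ ≈ 0.670, b = sin(fδ)/sin δ ≈ 0.336.
p = a·p₁ + b·p₂ ≈ (-0.783, -0.365, -0.503); φ = arcsin(p_z) ≈ -30.19°, λ = atan2(p_y, p_x) ≈ -155.00°.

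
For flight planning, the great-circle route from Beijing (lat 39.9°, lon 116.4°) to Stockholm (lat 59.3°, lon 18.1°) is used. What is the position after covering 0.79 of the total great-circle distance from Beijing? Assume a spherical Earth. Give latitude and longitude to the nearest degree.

≈ lat 63°, lon 43°

Write both endpoints as unit vectors p₁, p₂ with components (cos φ cos λ, cos φ sin λ, sin φ).
The central angle between the endpoints is δ = arccos(p₁·p₂) ≈ 1.053 rad (60.3°).
Interpolate at f = 0.79 with slerp weights a = sin((1−f)δ)/sin δ ≈ 0.252, b = sin(fδ)/sin δ ≈ 0.851.
p = a·p₁ + b·p₂ ≈ (0.327, 0.308, 0.893); φ = arcsin(p_z) ≈ 63.30°, λ = atan2(p_y, p_x) ≈ 43.35°.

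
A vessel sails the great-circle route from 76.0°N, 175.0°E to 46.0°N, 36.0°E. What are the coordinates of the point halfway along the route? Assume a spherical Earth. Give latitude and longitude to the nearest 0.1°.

Convert each endpoint to a unit vector on the sphere (x = cos φ cos λ, y = cos φ sin λ, z = sin φ).
The central angle between the endpoints is δ = arccos(p₁·p₂) ≈ 0.963 rad (55.2°).
Interpolate at f = 1/2 with slerp weights a = sin((1−f)δ)/sin δ ≈ 0.564, b = sin(fδ)/sin δ ≈ 0.564.
p = a·p₁ + b·p₂ ≈ (0.181, 0.242, 0.953); φ = arcsin(p_z) ≈ 72.40°, λ = atan2(p_y, p_x) ≈ 53.22°.

≈ 72.4°N, 53.2°E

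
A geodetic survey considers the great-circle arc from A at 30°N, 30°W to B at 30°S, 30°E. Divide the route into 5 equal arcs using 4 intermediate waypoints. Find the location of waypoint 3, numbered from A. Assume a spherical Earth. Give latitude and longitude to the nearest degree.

≈ 6°S, 5°E

Convert each endpoint to a unit vector on the sphere (x = cos φ cos λ, y = cos φ sin λ, z = sin φ).
The central angle between the endpoints is δ = arccos(p₁·p₂) ≈ 1.445 rad (82.8°).
Interpolate at f = 3/5 with slerp weights a = sin((1−f)δ)/sin δ ≈ 0.551, b = sin(fδ)/sin δ ≈ 0.769.
p = a·p₁ + b·p₂ ≈ (0.990, 0.094, -0.109); φ = arcsin(p_z) ≈ -6.25°, λ = atan2(p_y, p_x) ≈ 5.44°.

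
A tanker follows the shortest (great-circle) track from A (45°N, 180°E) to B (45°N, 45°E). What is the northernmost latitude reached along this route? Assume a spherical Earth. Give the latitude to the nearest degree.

The great circle lies in the plane with unit normal n̂ = (p₁ × p₂)/|p₁ × p₂|.
Here n̂_z ≈ -0.357; the vertex latitude is φ_max = arccos|n̂_z| ≈ 69.1°.
Check via Clairaut: cos φ_max = |cos φ₁| · sin C = cos(45.0°)·sin(30.4°) ≈ 0.357, again giving ≈ 69.1°.

≈ 69°N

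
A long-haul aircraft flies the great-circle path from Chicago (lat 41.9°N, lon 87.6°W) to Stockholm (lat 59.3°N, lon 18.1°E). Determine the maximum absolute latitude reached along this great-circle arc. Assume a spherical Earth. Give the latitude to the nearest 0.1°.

≈ 65.5°N

The great circle lies in the plane with unit normal n̂ = (p₁ × p₂)/|p₁ × p₂|.
Here n̂_z ≈ +0.415; the vertex latitude is φ_max = arccos|n̂_z| ≈ 65.5°.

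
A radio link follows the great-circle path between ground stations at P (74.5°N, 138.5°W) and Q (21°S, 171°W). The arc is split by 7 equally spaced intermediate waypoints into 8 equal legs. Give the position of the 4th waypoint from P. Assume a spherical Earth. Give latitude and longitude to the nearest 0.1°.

≈ (27.4°N, 163.9°W)

The haversine formula gives a central angle δ ≈ 1.706 rad (97.8°) between the endpoints.
Interpolate at f = 4/8 with slerp weights a = sin((1−f)δ)/sin δ ≈ 0.760, b = sin(fδ)/sin δ ≈ 0.760.
p = a·p₁ + b·p₂ ≈ (-0.853, -0.246, 0.460); φ = arcsin(p_z) ≈ 27.40°, λ = atan2(p_y, p_x) ≈ -163.94°.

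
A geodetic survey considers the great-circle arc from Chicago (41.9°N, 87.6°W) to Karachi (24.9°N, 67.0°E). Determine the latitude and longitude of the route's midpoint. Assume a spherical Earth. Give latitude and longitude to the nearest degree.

From cos δ = sin φ₁ sin φ₂ + cos φ₁ cos φ₂ cos Δλ, the central angle is δ ≈ 1.906 rad (109.2°).
Interpolate at f = 1/2 with slerp weights a = sin((1−f)δ)/sin δ ≈ 0.863, b = sin(fδ)/sin δ ≈ 0.863.
p = a·p₁ + b·p₂ ≈ (0.333, 0.079, 0.940); φ = arcsin(p_z) ≈ 70.00°, λ = atan2(p_y, p_x) ≈ 13.32°.

≈ (70°N, 13°E)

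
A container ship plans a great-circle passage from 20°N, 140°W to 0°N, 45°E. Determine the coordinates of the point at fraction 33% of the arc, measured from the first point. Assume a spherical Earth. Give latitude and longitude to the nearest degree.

Write both endpoints as unit vectors p₁, p₂ with components (cos φ cos λ, cos φ sin λ, sin φ).
The central angle between the endpoints is δ = arccos(p₁·p₂) ≈ 2.782 rad (159.4°).
Interpolate at f = 0.33 with slerp weights a = sin((1−f)δ)/sin δ ≈ 2.722, b = sin(fδ)/sin δ ≈ 2.259.
p = a·p₁ + b·p₂ ≈ (-0.362, -0.047, 0.931); φ = arcsin(p_z) ≈ 68.59°, λ = atan2(p_y, p_x) ≈ -172.64°.

≈ 69°N, 173°W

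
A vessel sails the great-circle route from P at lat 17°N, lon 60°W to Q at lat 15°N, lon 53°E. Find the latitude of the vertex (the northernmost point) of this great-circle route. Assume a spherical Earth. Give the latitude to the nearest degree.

The great circle lies in the plane with unit normal n̂ = (p₁ × p₂)/|p₁ × p₂|.
Here n̂_z ≈ +0.887; the vertex latitude is φ_max = arccos|n̂_z| ≈ 27.5°.

≈ 27°N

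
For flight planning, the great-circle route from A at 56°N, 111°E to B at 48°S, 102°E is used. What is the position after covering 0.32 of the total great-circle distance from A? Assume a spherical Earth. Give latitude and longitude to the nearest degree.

Convert each endpoint to a unit vector on the sphere (x = cos φ cos λ, y = cos φ sin λ, z = sin φ).
The central angle between the endpoints is δ = arccos(p₁·p₂) ≈ 1.820 rad (104.3°).
Interpolate at f = 0.32 with slerp weights a = sin((1−f)δ)/sin δ ≈ 0.975, b = sin(fδ)/sin δ ≈ 0.568.
p = a·p₁ + b·p₂ ≈ (-0.274, 0.880, 0.387); φ = arcsin(p_z) ≈ 22.74°, λ = atan2(p_y, p_x) ≈ 107.31°.

≈ 23°N, 107°E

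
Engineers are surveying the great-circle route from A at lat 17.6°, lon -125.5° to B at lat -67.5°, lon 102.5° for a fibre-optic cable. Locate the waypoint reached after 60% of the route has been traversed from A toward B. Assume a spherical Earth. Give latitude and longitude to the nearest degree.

≈ lat -50°, lon -156°

Convert each endpoint to a unit vector on the sphere (x = cos φ cos λ, y = cos φ sin λ, z = sin φ).
The central angle between the endpoints is δ = arccos(p₁·p₂) ≈ 2.122 rad (121.6°).
Interpolate at f = 0.60 with slerp weights a = sin((1−f)δ)/sin δ ≈ 0.881, b = sin(fδ)/sin δ ≈ 1.122.
p = a·p₁ + b·p₂ ≈ (-0.580, -0.264, -0.770); φ = arcsin(p_z) ≈ -50.38°, λ = atan2(p_y, p_x) ≈ -155.52°.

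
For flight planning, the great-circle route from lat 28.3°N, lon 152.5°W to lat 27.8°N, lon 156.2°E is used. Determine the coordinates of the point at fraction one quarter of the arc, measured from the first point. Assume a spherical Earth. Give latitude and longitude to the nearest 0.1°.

≈ lat 30.1°N, lon 165.2°W

Convert each endpoint to a unit vector on the sphere (x = cos φ cos λ, y = cos φ sin λ, z = sin φ).
The central angle between the endpoints is δ = arccos(p₁·p₂) ≈ 0.784 rad (44.9°).
Interpolate at f = 1/4 with slerp weights a = sin((1−f)δ)/sin δ ≈ 0.786, b = sin(fδ)/sin δ ≈ 0.276.
p = a·p₁ + b·p₂ ≈ (-0.837, -0.221, 0.501); φ = arcsin(p_z) ≈ 30.07°, λ = atan2(p_y, p_x) ≈ -165.21°.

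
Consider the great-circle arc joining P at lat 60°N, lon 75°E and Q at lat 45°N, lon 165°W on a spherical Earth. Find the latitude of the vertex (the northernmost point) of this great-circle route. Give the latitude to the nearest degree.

≈ 70°N

The great circle lies in the plane with unit normal n̂ = (p₁ × p₂)/|p₁ × p₂|.
Here n̂_z ≈ +0.340; the vertex latitude is φ_max = arccos|n̂_z| ≈ 70.1°.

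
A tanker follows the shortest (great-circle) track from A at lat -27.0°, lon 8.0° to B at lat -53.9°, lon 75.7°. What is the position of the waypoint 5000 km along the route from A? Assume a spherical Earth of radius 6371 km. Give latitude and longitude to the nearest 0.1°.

Write both endpoints as unit vectors p₁, p₂ with components (cos φ cos λ, cos φ sin λ, sin φ).
The central angle between the endpoints is δ = arccos(p₁·p₂) ≈ 0.969 rad (55.5°). The total great-circle distance is δ·R ≈ 0.969 × 6371 ≈ 6174 km, so the target fraction is f = 5000/6174 ≈ 0.810.
Interpolate at f ≈ 0.810 with slerp weights a = sin((1−f)δ)/sin δ ≈ 0.222, b = sin(fδ)/sin δ ≈ 0.857.
p = a·p₁ + b·p₂ ≈ (0.321, 0.517, -0.794); φ = arcsin(p_z) ≈ -52.52°, λ = atan2(p_y, p_x) ≈ 58.17°.

≈ lat -52.5°, lon 58.2°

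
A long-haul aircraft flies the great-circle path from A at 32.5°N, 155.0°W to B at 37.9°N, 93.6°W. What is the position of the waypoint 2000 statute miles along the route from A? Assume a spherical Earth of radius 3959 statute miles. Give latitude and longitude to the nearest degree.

≈ 40°N, 120°W

Convert each endpoint to a unit vector on the sphere (x = cos φ cos λ, y = cos φ sin λ, z = sin φ).
The central angle between the endpoints is δ = arccos(p₁·p₂) ≈ 0.865 rad (49.6°). The total great-circle distance is δ·R ≈ 0.865 × 3959 ≈ 3425 mi, so the target fraction is f = 2000/3425 ≈ 0.584.
Interpolate at f ≈ 0.584 with slerp weights a = sin((1−f)δ)/sin δ ≈ 0.463, b = sin(fδ)/sin δ ≈ 0.636.
p = a·p₁ + b·p₂ ≈ (-0.385, -0.666, 0.639); φ = arcsin(p_z) ≈ 39.73°, λ = atan2(p_y, p_x) ≈ -120.05°.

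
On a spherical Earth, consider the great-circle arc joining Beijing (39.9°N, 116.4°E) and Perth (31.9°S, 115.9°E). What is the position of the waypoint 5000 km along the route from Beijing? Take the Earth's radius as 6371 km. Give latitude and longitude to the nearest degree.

From cos δ = sin φ₁ sin φ₂ + cos φ₁ cos φ₂ cos Δλ, the central angle is δ ≈ 1.253 rad (71.8°). The total great-circle distance is δ·R ≈ 1.253 × 6371 ≈ 7984 km, so the target fraction is f = 5000/7984 ≈ 0.626.
Interpolate at f ≈ 0.626 with slerp weights a = sin((1−f)δ)/sin δ ≈ 0.475, b = sin(fδ)/sin δ ≈ 0.744.
p = a·p₁ + b·p₂ ≈ (-0.438, 0.895, -0.088); φ = arcsin(p_z) ≈ -5.07°, λ = atan2(p_y, p_x) ≈ 116.08°.

≈ 5°S, 116°E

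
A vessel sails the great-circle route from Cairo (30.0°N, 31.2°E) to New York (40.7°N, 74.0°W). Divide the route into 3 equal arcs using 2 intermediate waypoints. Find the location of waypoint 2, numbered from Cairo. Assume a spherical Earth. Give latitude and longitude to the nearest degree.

≈ 50°N, 37°W

From cos δ = sin φ₁ sin φ₂ + cos φ₁ cos φ₂ cos Δλ, the central angle is δ ≈ 1.416 rad (81.1°).
Interpolate at f = 2/3 with slerp weights a = sin((1−f)δ)/sin δ ≈ 0.460, b = sin(fδ)/sin δ ≈ 0.820.
p = a·p₁ + b·p₂ ≈ (0.512, -0.391, 0.765); φ = arcsin(p_z) ≈ 49.88°, λ = atan2(p_y, p_x) ≈ -37.35°.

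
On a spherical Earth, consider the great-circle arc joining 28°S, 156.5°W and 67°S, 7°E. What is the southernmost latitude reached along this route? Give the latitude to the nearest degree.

≈ 84°S

The great circle lies in the plane with unit normal n̂ = (p₁ × p₂)/|p₁ × p₂|.
Here n̂_z ≈ +0.098; the vertex latitude is φ_max = arccos|n̂_z| ≈ 84.3°.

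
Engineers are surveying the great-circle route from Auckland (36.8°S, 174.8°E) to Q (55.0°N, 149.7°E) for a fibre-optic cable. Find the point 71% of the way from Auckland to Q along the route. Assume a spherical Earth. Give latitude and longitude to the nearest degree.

≈ (29°N, 160°E)

Write both endpoints as unit vectors p₁, p₂ with components (cos φ cos λ, cos φ sin λ, sin φ).
The central angle between the endpoints is δ = arccos(p₁·p₂) ≈ 1.646 rad (94.3°).
Interpolate at f = 0.71 with slerp weights a = sin((1−f)δ)/sin δ ≈ 0.461, b = sin(fδ)/sin δ ≈ 0.923.
p = a·p₁ + b·p₂ ≈ (-0.824, 0.300, 0.480); φ = arcsin(p_z) ≈ 28.68°, λ = atan2(p_y, p_x) ≈ 159.97°.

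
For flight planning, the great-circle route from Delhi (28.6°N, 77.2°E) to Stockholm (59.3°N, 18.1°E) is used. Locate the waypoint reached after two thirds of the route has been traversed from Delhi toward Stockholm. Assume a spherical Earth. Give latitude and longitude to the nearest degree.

Convert each endpoint to a unit vector on the sphere (x = cos φ cos λ, y = cos φ sin λ, z = sin φ).
The central angle between the endpoints is δ = arccos(p₁·p₂) ≈ 0.874 rad (50.1°).
Interpolate at f = 2/3 with slerp weights a = sin((1−f)δ)/sin δ ≈ 0.375, b = sin(fδ)/sin δ ≈ 0.717.
p = a·p₁ + b·p₂ ≈ (0.421, 0.434, 0.796); φ = arcsin(p_z) ≈ 52.77°, λ = atan2(p_y, p_x) ≈ 45.90°.

≈ 53°N, 46°E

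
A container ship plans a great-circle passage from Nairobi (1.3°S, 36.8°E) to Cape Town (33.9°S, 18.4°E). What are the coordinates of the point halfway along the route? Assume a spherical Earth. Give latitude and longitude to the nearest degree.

≈ (18°S, 28°E)

From cos δ = sin φ₁ sin φ₂ + cos φ₁ cos φ₂ cos Δλ, the central angle is δ ≈ 0.643 rad (36.9°).
Interpolate at f = 1/2 with slerp weights a = sin((1−f)δ)/sin δ ≈ 0.527, b = sin(fδ)/sin δ ≈ 0.527.
p = a·p₁ + b·p₂ ≈ (0.837, 0.454, -0.306); φ = arcsin(p_z) ≈ -17.81°, λ = atan2(p_y, p_x) ≈ 28.46°.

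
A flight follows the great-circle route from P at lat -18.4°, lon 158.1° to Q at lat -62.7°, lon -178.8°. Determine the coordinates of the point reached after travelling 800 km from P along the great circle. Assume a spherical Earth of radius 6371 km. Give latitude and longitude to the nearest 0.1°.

Convert each endpoint to a unit vector on the sphere (x = cos φ cos λ, y = cos φ sin λ, z = sin φ).
The central angle between the endpoints is δ = arccos(p₁·p₂) ≈ 0.822 rad (47.1°). The total great-circle distance is δ·R ≈ 0.822 × 6371 ≈ 5237 km, so the target fraction is f = 800/5237 ≈ 0.153.
Interpolate at f ≈ 0.153 with slerp weights a = sin((1−f)δ)/sin δ ≈ 0.876, b = sin(fδ)/sin δ ≈ 0.171.
p = a·p₁ + b·p₂ ≈ (-0.849, 0.308, -0.428); φ = arcsin(p_z) ≈ -25.36°, λ = atan2(p_y, p_x) ≈ 160.05°.

≈ lat -25.4°, lon 160.1°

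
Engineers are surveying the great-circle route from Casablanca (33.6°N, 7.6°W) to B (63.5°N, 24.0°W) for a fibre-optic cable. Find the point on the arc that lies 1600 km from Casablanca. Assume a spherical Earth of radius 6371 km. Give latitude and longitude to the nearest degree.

≈ (47°N, 13°W)

Write both endpoints as unit vectors p₁, p₂ with components (cos φ cos λ, cos φ sin λ, sin φ).
The central angle between the endpoints is δ = arccos(p₁·p₂) ≈ 0.551 rad (31.6°). The total great-circle distance is δ·R ≈ 0.551 × 6371 ≈ 3513 km, so the target fraction is f = 1600/3513 ≈ 0.455.
Interpolate at f ≈ 0.455 with slerp weights a = sin((1−f)δ)/sin δ ≈ 0.565, b = sin(fδ)/sin δ ≈ 0.474.
p = a·p₁ + b·p₂ ≈ (0.659, -0.148, 0.737); φ = arcsin(p_z) ≈ 47.47°, λ = atan2(p_y, p_x) ≈ -12.67°.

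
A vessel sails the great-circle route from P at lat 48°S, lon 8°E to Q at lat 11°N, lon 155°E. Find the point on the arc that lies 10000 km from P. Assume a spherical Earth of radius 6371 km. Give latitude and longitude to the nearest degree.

Convert each endpoint to a unit vector on the sphere (x = cos φ cos λ, y = cos φ sin λ, z = sin φ).
The central angle between the endpoints is δ = arccos(p₁·p₂) ≈ 2.336 rad (133.8°). The total great-circle distance is δ·R ≈ 2.336 × 6371 ≈ 14883 km, so the target fraction is f = 10000/14883 ≈ 0.672.
Interpolate at f ≈ 0.672 with slerp weights a = sin((1−f)δ)/sin δ ≈ 0.962, b = sin(fδ)/sin δ ≈ 1.386.
p = a·p₁ + b·p₂ ≈ (-0.596, 0.665, -0.450); φ = arcsin(p_z) ≈ -26.74°, λ = atan2(p_y, p_x) ≈ 131.90°.

≈ lat 27°S, lon 132°E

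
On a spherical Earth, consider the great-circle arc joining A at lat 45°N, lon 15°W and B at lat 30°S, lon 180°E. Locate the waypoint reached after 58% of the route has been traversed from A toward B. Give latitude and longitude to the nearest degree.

Convert each endpoint to a unit vector on the sphere (x = cos φ cos λ, y = cos φ sin λ, z = sin φ).
The central angle between the endpoints is δ = arccos(p₁·p₂) ≈ 2.809 rad (160.9°).
Interpolate at f = 0.58 with slerp weights a = sin((1−f)δ)/sin δ ≈ 2.828, b = sin(fδ)/sin δ ≈ 3.054.
p = a·p₁ + b·p₂ ≈ (-0.713, -0.518, 0.473); φ = arcsin(p_z) ≈ 28.21°, λ = atan2(p_y, p_x) ≈ -144.03°.

≈ lat 28°N, lon 144°W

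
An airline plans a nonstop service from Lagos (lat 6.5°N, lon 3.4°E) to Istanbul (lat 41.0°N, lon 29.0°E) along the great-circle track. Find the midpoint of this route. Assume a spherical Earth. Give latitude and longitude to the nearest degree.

≈ lat 24°N, lon 14°E

Convert each endpoint to a unit vector on the sphere (x = cos φ cos λ, y = cos φ sin λ, z = sin φ).
The central angle between the endpoints is δ = arccos(p₁·p₂) ≈ 0.722 rad (41.4°).
Interpolate at f = 1/2 with slerp weights a = sin((1−f)δ)/sin δ ≈ 0.534, b = sin(fδ)/sin δ ≈ 0.534.
p = a·p₁ + b·p₂ ≈ (0.883, 0.227, 0.411); φ = arcsin(p_z) ≈ 24.28°, λ = atan2(p_y, p_x) ≈ 14.42°.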